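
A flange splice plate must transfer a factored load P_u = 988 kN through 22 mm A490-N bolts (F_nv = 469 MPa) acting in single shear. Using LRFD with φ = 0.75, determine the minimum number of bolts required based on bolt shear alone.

8 bolts

A_b = π·22²/4 = 380.1 mm².
Per-bolt design strength φR_n = 0.75 × 469 × 380.1 × 1 / 1000 = 133.7 kN.
n ≥ 988 / 133.7 = 7.389 → use 8 bolts.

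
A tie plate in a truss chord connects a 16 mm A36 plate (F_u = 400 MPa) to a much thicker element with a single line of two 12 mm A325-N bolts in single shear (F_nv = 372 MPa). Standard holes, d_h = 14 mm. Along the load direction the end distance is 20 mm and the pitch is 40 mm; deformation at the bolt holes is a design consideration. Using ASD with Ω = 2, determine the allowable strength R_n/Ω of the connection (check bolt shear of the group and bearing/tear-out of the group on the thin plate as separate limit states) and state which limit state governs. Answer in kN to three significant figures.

42.1 kN (bolt shear governs)

Bolt shear: A_b = π·12²/4 = 113.1 mm²; R_n = 372 × 113.1 × 2 × 1 / 1000 = 84.14 kN → 84.14 / 2 = 42.1 kN.
Bearing (1.2 l_c t F_u ≤ 2.4 d t F_u): upper limit = 2.4·12·16·400 / 1000 = 184.3 kN.
  Edge l_c = 20 − 14/2 = 13 → r_n = 99.84 kN; interior l_c = 40 − 14 = 26 → r_n = 184.3 kN.
  R_n,bearing = 1·99.84 + 1·184.3 = 284.2 kN → 284.2 / 2 = 142 kN.
Bolt shear governs: 42.1 kN.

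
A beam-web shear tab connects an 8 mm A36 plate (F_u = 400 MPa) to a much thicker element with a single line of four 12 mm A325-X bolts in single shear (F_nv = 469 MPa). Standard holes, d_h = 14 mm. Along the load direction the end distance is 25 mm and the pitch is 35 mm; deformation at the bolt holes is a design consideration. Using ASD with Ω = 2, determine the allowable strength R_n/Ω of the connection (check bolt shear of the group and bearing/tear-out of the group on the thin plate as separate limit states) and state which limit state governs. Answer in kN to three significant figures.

Bolt shear: A_b = π·12²/4 = 113.1 mm²; R_n = 469 × 113.1 × 4 × 1 / 1000 = 212.2 kN → 212.2 / 2 = 106 kN.
Bearing (1.2 l_c t F_u ≤ 2.4 d t F_u): upper limit = 2.4·12·8·400 / 1000 = 92.16 kN.
  Edge l_c = 25 − 14/2 = 18 → r_n = 69.12 kN; interior l_c = 35 − 14 = 21 → r_n = 80.64 kN.
  R_n,bearing = 1·69.12 + 3·80.64 = 311 kN → 311 / 2 = 156 kN.
Bolt shear governs: 106 kN.

106 kN (bolt shear governs)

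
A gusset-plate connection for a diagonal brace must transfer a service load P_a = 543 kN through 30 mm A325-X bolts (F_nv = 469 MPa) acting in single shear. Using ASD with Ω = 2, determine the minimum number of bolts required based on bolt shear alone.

4 bolts

A_b = π·30²/4 = 706.9 mm².
Per-bolt allowable strength R_n/Ω = 469 × 706.9 × 1 / 1000 / 2 = 165.8 kN.
n ≥ 543 / 165.8 = 3.276 → use 4 bolts.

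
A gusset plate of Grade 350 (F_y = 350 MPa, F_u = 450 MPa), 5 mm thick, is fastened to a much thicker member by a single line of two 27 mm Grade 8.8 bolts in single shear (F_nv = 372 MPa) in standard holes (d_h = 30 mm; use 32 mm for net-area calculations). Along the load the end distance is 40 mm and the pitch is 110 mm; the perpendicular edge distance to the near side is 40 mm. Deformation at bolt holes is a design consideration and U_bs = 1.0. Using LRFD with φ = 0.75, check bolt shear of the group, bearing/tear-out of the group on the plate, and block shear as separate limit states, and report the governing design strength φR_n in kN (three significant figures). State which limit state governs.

Bolt shear: A_b = π·27²/4 = 572.6 mm²; R_n = 372 × 572.6 × 2 × 1 / 1000 = 426 kN → 0.75 × 426 = 319 kN.
Bearing: edge l_c = 25, r_n = 67.5 kN; interior l_c = 80, r_n = 145.8 kN; R_n = 67.5 + 1·145.8 = 213.3 kN → 160 kN.
Block shear: A_gv = 750, A_nv = 510, A_nt = 120 mm²; R_n = min(0.6F_uA_nv, 0.6F_yA_gv) + U_bs·F_u·A_nt = 191.7 kN → 144 kN.
Block shear governs: 144 kN.

144 kN (block shear governs)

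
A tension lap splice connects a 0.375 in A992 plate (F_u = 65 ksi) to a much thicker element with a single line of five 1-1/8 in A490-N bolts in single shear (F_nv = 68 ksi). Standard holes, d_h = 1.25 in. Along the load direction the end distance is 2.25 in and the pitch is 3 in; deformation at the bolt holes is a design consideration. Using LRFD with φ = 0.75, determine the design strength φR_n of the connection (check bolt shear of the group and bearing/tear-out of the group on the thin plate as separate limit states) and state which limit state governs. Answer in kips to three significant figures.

189 kips (bearing governs)

Bolt shear: A_b = π·1.125²/4 = 0.994 in²; R_n = 68 × 0.994 × 5 × 1 = 338 kips → 0.75 × 338 = 253 kips.
Bearing (1.2 l_c t F_u ≤ 2.4 d t F_u): upper limit = 2.4·1.125·0.375·65 = 65.81 kips.
  Edge l_c = 2.25 − 1.25/2 = 1.625 → r_n = 47.53 kips; interior l_c = 3 − 1.25 = 1.75 → r_n = 51.19 kips.
  R_n,bearing = 1·47.53 + 4·51.19 = 252.3 kips → 0.75 × 252.3 = 189 kips.
Bearing governs: 189 kips.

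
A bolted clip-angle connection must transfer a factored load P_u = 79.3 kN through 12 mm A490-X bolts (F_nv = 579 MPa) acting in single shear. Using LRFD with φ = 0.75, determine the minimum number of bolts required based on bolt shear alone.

2 bolts

A_b = π·12²/4 = 113.1 mm².
Per-bolt design strength φR_n = 0.75 × 579 × 113.1 × 1 / 1000 = 49.11 kN.
n ≥ 79.3 / 49.11 = 1.615 → use 2 bolts.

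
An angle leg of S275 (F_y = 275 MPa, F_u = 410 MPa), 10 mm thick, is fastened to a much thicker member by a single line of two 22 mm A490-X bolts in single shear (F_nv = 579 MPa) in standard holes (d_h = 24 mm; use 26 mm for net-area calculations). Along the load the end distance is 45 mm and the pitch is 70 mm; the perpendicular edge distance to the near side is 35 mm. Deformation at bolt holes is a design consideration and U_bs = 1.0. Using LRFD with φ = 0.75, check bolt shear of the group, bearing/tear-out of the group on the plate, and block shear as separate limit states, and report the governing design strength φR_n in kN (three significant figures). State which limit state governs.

Bolt shear: A_b = π·22²/4 = 380.1 mm²; R_n = 579 × 380.1 × 2 × 1 / 1000 = 440.2 kN → 0.75 × 440.2 = 330 kN.
Bearing: edge l_c = 33, r_n = 162.4 kN; interior l_c = 46, r_n = 216.5 kN; R_n = 162.4 + 1·216.5 = 378.8 kN → 284 kN.
Block shear: A_gv = 1150, A_nv = 760, A_nt = 220 mm²; R_n = min(0.6F_uA_nv, 0.6F_yA_gv) + U_bs·F_u·A_nt = 277.2 kN → 208 kN.
Block shear governs: 208 kN.

208 kN (block shear governs)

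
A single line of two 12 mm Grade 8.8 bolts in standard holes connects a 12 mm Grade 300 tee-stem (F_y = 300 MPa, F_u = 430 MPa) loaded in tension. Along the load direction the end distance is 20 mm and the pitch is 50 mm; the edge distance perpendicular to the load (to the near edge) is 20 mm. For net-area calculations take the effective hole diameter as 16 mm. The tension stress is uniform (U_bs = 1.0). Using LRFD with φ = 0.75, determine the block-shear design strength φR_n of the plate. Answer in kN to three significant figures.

153 kN

Shear plane L_v = 20 + 1·50 = 70 mm; A_gv = 70 × 12 = 840 mm².
A_nv = (70 − 1.5·16) × 12 = 552 mm².
A_nt = (20 − 0.5·16) × 12 = 144 mm².
0.6 F_u A_nv = 142.4 kN; 0.6 F_y A_gv = 151.2 kN → shear rupture governs the shear term.
R_n = 142.4 + 1.0 × 430 × 144 / 1000 = 204.3 kN.
Design strength φR_n = 0.75 × 204.3 = 153 kN.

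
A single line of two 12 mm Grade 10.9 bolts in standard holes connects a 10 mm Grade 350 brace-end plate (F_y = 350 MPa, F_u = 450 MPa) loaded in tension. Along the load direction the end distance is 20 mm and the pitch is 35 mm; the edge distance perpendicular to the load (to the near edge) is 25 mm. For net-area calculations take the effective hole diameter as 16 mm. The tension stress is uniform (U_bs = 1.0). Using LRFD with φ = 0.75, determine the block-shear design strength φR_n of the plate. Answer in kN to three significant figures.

120 kN

Shear plane L_v = 20 + 1·35 = 55 mm; A_gv = 55 × 10 = 550 mm².
A_nv = (55 − 1.5·16) × 10 = 310 mm².
A_nt = (25 − 0.5·16) × 10 = 170 mm².
0.6 F_u A_nv = 83.7 kN; 0.6 F_y A_gv = 115.5 kN → shear rupture governs the shear term.
R_n = 83.7 + 1.0 × 450 × 170 / 1000 = 160.2 kN.
Design strength φR_n = 0.75 × 160.2 = 120 kN.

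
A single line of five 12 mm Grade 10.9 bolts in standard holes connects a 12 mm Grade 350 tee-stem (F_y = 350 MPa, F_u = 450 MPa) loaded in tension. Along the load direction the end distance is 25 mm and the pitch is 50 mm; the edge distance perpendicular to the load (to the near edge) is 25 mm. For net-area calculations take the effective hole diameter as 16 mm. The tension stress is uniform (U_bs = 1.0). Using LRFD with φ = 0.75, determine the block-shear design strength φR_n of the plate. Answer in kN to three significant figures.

441 kN

Shear plane L_v = 25 + 4·50 = 225 mm; A_gv = 225 × 12 = 2700 mm².
A_nv = (225 − 4.5·16) × 12 = 1836 mm².
A_nt = (25 − 0.5·16) × 12 = 204 mm².
0.6 F_u A_nv = 495.7 kN; 0.6 F_y A_gv = 567 kN → shear rupture governs the shear term.
R_n = 495.7 + 1.0 × 450 × 204 / 1000 = 587.5 kN.
Design strength φR_n = 0.75 × 587.5 = 441 kN.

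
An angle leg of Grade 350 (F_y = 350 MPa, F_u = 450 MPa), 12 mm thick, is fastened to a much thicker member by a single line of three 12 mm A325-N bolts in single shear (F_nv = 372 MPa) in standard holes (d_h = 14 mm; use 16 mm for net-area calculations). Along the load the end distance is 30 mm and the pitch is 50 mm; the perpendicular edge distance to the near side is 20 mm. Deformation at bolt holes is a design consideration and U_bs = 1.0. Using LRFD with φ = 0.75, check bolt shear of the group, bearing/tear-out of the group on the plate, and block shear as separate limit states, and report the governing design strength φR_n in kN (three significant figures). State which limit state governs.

Bolt shear: A_b = π·12²/4 = 113.1 mm²; R_n = 372 × 113.1 × 3 × 1 / 1000 = 126.2 kN → 0.75 × 126.2 = 94.7 kN.
Bearing: edge l_c = 23, r_n = 149 kN; interior l_c = 36, r_n = 155.5 kN; R_n = 149 + 2·155.5 = 460.1 kN → 345 kN.
Block shear: A_gv = 1560, A_nv = 1080, A_nt = 144 mm²; R_n = min(0.6F_uA_nv, 0.6F_yA_gv) + U_bs·F_u·A_nt = 356.4 kN → 267 kN.
Bolt shear governs: 94.7 kN.

94.7 kN (bolt shear governs)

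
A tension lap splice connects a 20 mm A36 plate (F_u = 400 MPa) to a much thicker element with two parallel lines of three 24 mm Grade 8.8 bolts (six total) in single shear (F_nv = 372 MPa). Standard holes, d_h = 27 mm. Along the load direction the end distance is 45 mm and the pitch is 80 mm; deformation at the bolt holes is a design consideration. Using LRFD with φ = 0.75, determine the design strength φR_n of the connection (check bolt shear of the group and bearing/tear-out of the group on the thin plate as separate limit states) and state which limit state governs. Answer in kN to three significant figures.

Bolt shear: A_b = π·24²/4 = 452.4 mm²; R_n = 372 × 452.4 × 6 × 1 / 1000 = 1010 kN → 0.75 × 1010 = 757 kN.
Bearing (1.2 l_c t F_u ≤ 2.4 d t F_u): upper limit = 2.4·24·20·400 / 1000 = 460.8 kN.
  Edge l_c = 45 − 27/2 = 31.5 → r_n = 302.4 kN; interior l_c = 80 − 27 = 53 → r_n = 460.8 kN.
  R_n,bearing = 2·302.4 + 4·460.8 = 2448 kN → 0.75 × 2448 = 1840 kN.
Bolt shear governs: 757 kN.

757 kN (bolt shear governs)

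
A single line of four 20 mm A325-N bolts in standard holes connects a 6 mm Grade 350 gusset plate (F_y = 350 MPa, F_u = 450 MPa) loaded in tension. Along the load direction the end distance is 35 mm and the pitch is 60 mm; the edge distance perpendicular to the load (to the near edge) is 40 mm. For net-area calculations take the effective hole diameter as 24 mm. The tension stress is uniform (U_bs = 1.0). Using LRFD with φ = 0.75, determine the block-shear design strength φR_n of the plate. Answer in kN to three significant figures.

216 kN

Shear plane L_v = 35 + 3·60 = 215 mm; A_gv = 215 × 6 = 1290 mm².
A_nv = (215 − 3.5·24) × 6 = 786 mm².
A_nt = (40 − 0.5·24) × 6 = 168 mm².
0.6 F_u A_nv = 212.2 kN; 0.6 F_y A_gv = 270.9 kN → shear rupture governs the shear term.
R_n = 212.2 + 1.0 × 450 × 168 / 1000 = 287.8 kN.
Design strength φR_n = 0.75 × 287.8 = 216 kN.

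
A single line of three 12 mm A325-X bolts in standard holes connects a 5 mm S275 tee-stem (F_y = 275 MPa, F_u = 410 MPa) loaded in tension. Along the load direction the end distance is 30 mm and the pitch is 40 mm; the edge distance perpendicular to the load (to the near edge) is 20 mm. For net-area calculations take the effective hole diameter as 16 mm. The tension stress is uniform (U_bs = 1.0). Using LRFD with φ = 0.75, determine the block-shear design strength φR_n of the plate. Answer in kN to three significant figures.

Shear plane L_v = 30 + 2·40 = 110 mm; A_gv = 110 × 5 = 550 mm².
A_nv = (110 − 2.5·16) × 5 = 350 mm².
A_nt = (20 − 0.5·16) × 5 = 60 mm².
0.6 F_u A_nv = 86.1 kN; 0.6 F_y A_gv = 90.75 kN → shear rupture governs the shear term.
R_n = 86.1 + 1.0 × 410 × 60 / 1000 = 110.7 kN.
Design strength φR_n = 0.75 × 110.7 = 83 kN.

83 kN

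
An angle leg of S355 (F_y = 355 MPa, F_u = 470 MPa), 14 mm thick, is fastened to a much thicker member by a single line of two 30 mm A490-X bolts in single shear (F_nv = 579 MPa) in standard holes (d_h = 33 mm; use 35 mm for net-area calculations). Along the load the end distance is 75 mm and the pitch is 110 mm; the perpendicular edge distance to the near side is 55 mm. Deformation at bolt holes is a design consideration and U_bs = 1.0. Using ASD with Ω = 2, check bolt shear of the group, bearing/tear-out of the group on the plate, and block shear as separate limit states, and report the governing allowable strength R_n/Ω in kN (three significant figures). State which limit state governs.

Bolt shear: A_b = π·30²/4 = 706.9 mm²; R_n = 579 × 706.9 × 2 × 1 / 1000 = 818.5 kN → 818.5 / 2 = 409 kN.
Bearing: edge l_c = 58.5, r_n = 461.9 kN; interior l_c = 77, r_n = 473.8 kN; R_n = 461.9 + 1·473.8 = 935.7 kN → 468 kN.
Block shear: A_gv = 2590, A_nv = 1855, A_nt = 525 mm²; R_n = min(0.6F_uA_nv, 0.6F_yA_gv) + U_bs·F_u·A_nt = 769.9 kN → 385 kN.
Block shear governs: 385 kN.

385 kN (block shear governs)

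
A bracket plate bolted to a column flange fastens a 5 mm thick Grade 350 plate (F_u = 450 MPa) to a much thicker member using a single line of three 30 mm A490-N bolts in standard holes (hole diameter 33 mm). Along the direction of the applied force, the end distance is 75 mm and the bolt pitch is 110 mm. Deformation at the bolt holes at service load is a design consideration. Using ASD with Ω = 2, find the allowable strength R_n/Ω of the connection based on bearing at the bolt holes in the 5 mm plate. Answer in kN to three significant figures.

Per bolt r_n = 1.2 l_c t F_u ≤ 2.4 d t F_u; upper limit = 2.4 × 30 × 5 × 450 / 1000 = 162 kN.
Edge bolt: l_c = 75 − 33/2 = 58.5 mm → 1.2 × 58.5 × 5 × 450 / 1000 = 158 → r_n = 158 kN.
Interior bolts: l_c = 110 − 33 = 77 mm → 1.2 × 77 × 5 × 450 / 1000 = 207.9 → r_n = 162 kN.
R_n = 1 × 158 + 2 × 162 = 482 kN.
Allowable strength R_n/Ω = 482 / 2 = 241 kN.

241 kN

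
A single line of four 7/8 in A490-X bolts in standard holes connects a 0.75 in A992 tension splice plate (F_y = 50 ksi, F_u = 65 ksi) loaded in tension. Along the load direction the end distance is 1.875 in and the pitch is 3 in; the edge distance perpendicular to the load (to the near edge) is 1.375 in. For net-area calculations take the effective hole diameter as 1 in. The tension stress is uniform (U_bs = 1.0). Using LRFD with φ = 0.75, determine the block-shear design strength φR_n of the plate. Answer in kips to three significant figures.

Shear plane L_v = 1.875 + 3·3 = 10.88 in; A_gv = 10.88 × 0.75 = 8.156 in².
A_nv = (10.88 − 3.5·1) × 0.75 = 5.531 in².
A_nt = (1.375 − 0.5·1) × 0.75 = 0.6562 in².
0.6 F_u A_nv = 215.7 kips; 0.6 F_y A_gv = 244.7 kips → shear rupture governs the shear term.
R_n = 215.7 + 1.0 × 65 × 0.6562 = 258.4 kips.
Design strength φR_n = 0.75 × 258.4 = 194 kips.

194 kips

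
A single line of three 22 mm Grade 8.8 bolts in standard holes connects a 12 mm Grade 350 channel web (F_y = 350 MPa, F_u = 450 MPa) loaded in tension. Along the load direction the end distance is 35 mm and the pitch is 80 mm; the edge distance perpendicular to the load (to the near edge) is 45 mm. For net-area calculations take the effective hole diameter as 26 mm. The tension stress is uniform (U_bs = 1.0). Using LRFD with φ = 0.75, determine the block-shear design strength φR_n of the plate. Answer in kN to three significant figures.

446 kN

Shear plane L_v = 35 + 2·80 = 195 mm; A_gv = 195 × 12 = 2340 mm².
A_nv = (195 − 2.5·26) × 12 = 1560 mm².
A_nt = (45 − 0.5·26) × 12 = 384 mm².
0.6 F_u A_nv = 421.2 kN; 0.6 F_y A_gv = 491.4 kN → shear rupture governs the shear term.
R_n = 421.2 + 1.0 × 450 × 384 / 1000 = 594 kN.
Design strength φR_n = 0.75 × 594 = 446 kN.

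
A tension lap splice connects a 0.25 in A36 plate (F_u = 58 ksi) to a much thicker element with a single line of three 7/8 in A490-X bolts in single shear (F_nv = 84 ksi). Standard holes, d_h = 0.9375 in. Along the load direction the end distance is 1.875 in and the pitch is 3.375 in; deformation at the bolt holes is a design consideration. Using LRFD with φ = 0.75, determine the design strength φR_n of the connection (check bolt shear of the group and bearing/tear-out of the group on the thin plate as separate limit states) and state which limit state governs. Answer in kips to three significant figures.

64 kips (bearing governs)

Bolt shear: A_b = π·0.875²/4 = 0.6013 in²; R_n = 84 × 0.6013 × 3 × 1 = 151.5 kips → 0.75 × 151.5 = 114 kips.
Bearing (1.2 l_c t F_u ≤ 2.4 d t F_u): upper limit = 2.4·0.875·0.25·58 = 30.45 kips.
  Edge l_c = 1.875 − 0.9375/2 = 1.406 → r_n = 24.47 kips; interior l_c = 3.375 − 0.9375 = 2.438 → r_n = 30.45 kips.
  R_n,bearing = 1·24.47 + 2·30.45 = 85.37 kips → 0.75 × 85.37 = 64 kips.
Bearing governs: 64 kips.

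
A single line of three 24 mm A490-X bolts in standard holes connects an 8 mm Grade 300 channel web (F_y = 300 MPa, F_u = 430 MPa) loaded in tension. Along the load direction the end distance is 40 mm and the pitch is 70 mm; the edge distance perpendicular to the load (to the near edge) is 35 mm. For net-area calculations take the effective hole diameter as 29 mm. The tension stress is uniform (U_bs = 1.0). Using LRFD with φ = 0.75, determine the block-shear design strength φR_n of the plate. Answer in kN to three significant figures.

219 kN

Shear plane L_v = 40 + 2·70 = 180 mm; A_gv = 180 × 8 = 1440 mm².
A_nv = (180 − 2.5·29) × 8 = 860 mm².
A_nt = (35 − 0.5·29) × 8 = 164 mm².
0.6 F_u A_nv = 221.9 kN; 0.6 F_y A_gv = 259.2 kN → shear rupture governs the shear term.
R_n = 221.9 + 1.0 × 430 × 164 / 1000 = 292.4 kN.
Design strength φR_n = 0.75 × 292.4 = 219 kN.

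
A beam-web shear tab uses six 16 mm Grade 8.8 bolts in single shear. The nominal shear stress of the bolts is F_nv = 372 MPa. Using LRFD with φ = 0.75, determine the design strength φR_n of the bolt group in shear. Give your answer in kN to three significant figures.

A_b = π × 16² / 4 = 201.1 mm².
R_n = F_nv · A_b · n · n_s = 372 × 201.1 × 6 × 1 / 1000 = 448.8 kN.
Design strength φR_n = 0.75 × 448.8 = 337 kN.

337 kN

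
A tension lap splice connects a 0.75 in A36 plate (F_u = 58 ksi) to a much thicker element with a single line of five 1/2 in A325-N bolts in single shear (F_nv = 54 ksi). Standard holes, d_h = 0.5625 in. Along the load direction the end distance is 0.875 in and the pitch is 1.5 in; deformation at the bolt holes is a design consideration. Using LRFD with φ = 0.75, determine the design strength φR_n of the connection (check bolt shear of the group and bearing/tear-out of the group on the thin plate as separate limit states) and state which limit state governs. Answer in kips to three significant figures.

39.8 kips (bolt shear governs)

Bolt shear: A_b = π·0.5²/4 = 0.1963 in²; R_n = 54 × 0.1963 × 5 × 1 = 53.01 kips → 0.75 × 53.01 = 39.8 kips.
Bearing (1.2 l_c t F_u ≤ 2.4 d t F_u): upper limit = 2.4·0.5·0.75·58 = 52.2 kips.
  Edge l_c = 0.875 − 0.5625/2 = 0.5938 → r_n = 30.99 kips; interior l_c = 1.5 − 0.5625 = 0.9375 → r_n = 48.94 kips.
  R_n,bearing = 1·30.99 + 4·48.94 = 226.7 kips → 0.75 × 226.7 = 170 kips.
Bolt shear governs: 39.8 kips.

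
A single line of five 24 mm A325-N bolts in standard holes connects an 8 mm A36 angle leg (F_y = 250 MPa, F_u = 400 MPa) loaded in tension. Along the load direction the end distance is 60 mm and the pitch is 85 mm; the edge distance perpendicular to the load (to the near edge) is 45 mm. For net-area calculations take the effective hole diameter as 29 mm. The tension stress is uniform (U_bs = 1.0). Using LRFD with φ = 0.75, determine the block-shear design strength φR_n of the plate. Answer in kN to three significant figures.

Shear plane L_v = 60 + 4·85 = 400 mm; A_gv = 400 × 8 = 3200 mm².
A_nv = (400 − 4.5·29) × 8 = 2156 mm².
A_nt = (45 − 0.5·29) × 8 = 244 mm².
0.6 F_u A_nv = 517.4 kN; 0.6 F_y A_gv = 480 kN → shear yielding governs the shear term.
R_n = 480 + 1.0 × 400 × 244 / 1000 = 577.6 kN.
Design strength φR_n = 0.75 × 577.6 = 433 kN.

433 kN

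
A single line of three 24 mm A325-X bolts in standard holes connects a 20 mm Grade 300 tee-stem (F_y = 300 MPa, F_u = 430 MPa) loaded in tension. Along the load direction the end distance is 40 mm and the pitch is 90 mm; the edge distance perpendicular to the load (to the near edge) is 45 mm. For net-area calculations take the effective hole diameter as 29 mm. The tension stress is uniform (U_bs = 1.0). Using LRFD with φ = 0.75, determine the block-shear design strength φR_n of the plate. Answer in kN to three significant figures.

Shear plane L_v = 40 + 2·90 = 220 mm; A_gv = 220 × 20 = 4400 mm².
A_nv = (220 − 2.5·29) × 20 = 2950 mm².
A_nt = (45 − 0.5·29) × 20 = 610 mm².
0.6 F_u A_nv = 761.1 kN; 0.6 F_y A_gv = 792 kN → shear rupture governs the shear term.
R_n = 761.1 + 1.0 × 430 × 610 / 1000 = 1023 kN.
Design strength φR_n = 0.75 × 1023 = 768 kN.

768 kN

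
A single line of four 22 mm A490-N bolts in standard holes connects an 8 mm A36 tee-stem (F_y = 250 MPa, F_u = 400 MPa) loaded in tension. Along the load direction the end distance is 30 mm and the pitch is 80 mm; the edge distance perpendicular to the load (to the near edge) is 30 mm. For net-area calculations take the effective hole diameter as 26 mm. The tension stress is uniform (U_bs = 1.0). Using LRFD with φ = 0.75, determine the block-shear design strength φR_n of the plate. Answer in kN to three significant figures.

284 kN

Shear plane L_v = 30 + 3·80 = 270 mm; A_gv = 270 × 8 = 2160 mm².
A_nv = (270 − 3.5·26) × 8 = 1432 mm².
A_nt = (30 − 0.5·26) × 8 = 136 mm².
0.6 F_u A_nv = 343.7 kN; 0.6 F_y A_gv = 324 kN → shear yielding governs the shear term.
R_n = 324 + 1.0 × 400 × 136 / 1000 = 378.4 kN.
Design strength φR_n = 0.75 × 378.4 = 284 kN.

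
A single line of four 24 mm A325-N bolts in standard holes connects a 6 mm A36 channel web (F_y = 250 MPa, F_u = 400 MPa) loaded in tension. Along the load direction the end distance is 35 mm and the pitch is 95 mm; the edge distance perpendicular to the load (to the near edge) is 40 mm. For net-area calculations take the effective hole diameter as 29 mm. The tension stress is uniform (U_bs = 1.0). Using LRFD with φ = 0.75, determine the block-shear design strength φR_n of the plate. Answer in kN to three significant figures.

Shear plane L_v = 35 + 3·95 = 320 mm; A_gv = 320 × 6 = 1920 mm².
A_nv = (320 − 3.5·29) × 6 = 1311 mm².
A_nt = (40 − 0.5·29) × 6 = 153 mm².
0.6 F_u A_nv = 314.6 kN; 0.6 F_y A_gv = 288 kN → shear yielding governs the shear term.
R_n = 288 + 1.0 × 400 × 153 / 1000 = 349.2 kN.
Design strength φR_n = 0.75 × 349.2 = 262 kN.

262 kN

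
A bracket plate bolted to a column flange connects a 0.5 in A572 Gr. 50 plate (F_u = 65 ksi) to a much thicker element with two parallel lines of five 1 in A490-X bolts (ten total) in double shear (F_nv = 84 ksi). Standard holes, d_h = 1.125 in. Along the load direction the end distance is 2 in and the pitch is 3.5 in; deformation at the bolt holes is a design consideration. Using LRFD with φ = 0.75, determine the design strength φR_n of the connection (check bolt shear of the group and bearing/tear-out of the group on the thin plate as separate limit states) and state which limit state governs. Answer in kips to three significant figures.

Bolt shear: A_b = π·1²/4 = 0.7854 in²; R_n = 84 × 0.7854 × 10 × 2 = 1319 kips → 0.75 × 1319 = 990 kips.
Bearing (1.2 l_c t F_u ≤ 2.4 d t F_u): upper limit = 2.4·1·0.5·65 = 78 kips.
  Edge l_c = 2 − 1.125/2 = 1.438 → r_n = 56.06 kips; interior l_c = 3.5 − 1.125 = 2.375 → r_n = 78 kips.
  R_n,bearing = 2·56.06 + 8·78 = 736.1 kips → 0.75 × 736.1 = 552 kips.
Bearing governs: 552 kips.

552 kips (bearing governs)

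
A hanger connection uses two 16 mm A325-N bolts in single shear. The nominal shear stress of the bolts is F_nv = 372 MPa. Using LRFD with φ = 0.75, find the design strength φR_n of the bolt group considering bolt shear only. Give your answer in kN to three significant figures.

A_b = π × 16² / 4 = 201.1 mm².
R_n = F_nv · A_b · n · n_s = 372 × 201.1 × 2 × 1 / 1000 = 149.6 kN.
Design strength φR_n = 0.75 × 149.6 = 112 kN.

112 kN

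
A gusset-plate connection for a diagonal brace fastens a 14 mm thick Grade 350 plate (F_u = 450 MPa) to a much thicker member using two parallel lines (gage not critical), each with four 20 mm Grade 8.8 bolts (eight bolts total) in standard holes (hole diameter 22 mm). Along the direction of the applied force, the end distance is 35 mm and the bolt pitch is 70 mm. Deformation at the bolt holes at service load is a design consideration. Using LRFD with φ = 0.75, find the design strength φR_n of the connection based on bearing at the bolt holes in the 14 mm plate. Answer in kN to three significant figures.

1630 kN

Per bolt r_n = 1.2 l_c t F_u ≤ 2.4 d t F_u; upper limit = 2.4 × 20 × 14 × 450 / 1000 = 302.4 kN.
Edge bolt: l_c = 35 − 22/2 = 24 mm → 1.2 × 24 × 14 × 450 / 1000 = 181.4 → r_n = 181.4 kN.
Interior bolts: l_c = 70 − 22 = 48 mm → 1.2 × 48 × 14 × 450 / 1000 = 362.9 → r_n = 302.4 kN.
R_n = 2 × 181.4 + 6 × 302.4 = 2177 kN.
Design strength φR_n = 0.75 × 2177 = 1630 kN.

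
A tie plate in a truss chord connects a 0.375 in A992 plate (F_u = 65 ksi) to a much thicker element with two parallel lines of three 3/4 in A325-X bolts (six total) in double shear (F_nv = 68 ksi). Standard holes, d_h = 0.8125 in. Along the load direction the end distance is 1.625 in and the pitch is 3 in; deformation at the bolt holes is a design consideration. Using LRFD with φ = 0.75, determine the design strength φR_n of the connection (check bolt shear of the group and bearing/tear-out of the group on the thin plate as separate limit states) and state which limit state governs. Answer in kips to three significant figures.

Bolt shear: A_b = π·0.75²/4 = 0.4418 in²; R_n = 68 × 0.4418 × 6 × 2 = 360.5 kips → 0.75 × 360.5 = 270 kips.
Bearing (1.2 l_c t F_u ≤ 2.4 d t F_u): upper limit = 2.4·0.75·0.375·65 = 43.87 kips.
  Edge l_c = 1.625 − 0.8125/2 = 1.219 → r_n = 35.65 kips; interior l_c = 3 − 0.8125 = 2.188 → r_n = 43.87 kips.
  R_n,bearing = 2·35.65 + 4·43.87 = 246.8 kips → 0.75 × 246.8 = 185 kips.
Bearing governs: 185 kips.

185 kips (bearing governs)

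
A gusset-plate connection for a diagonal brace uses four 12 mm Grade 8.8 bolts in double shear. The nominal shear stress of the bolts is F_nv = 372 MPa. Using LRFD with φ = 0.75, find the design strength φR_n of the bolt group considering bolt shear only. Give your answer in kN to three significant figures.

252 kN

A_b = π × 12² / 4 = 113.1 mm².
R_n = F_nv · A_b · n · n_s = 372 × 113.1 × 4 × 2 / 1000 = 336.6 kN.
Design strength φR_n = 0.75 × 336.6 = 252 kN.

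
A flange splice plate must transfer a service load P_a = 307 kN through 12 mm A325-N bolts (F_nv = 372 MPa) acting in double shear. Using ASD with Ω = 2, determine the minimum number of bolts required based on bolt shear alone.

8 bolts

A_b = π·12²/4 = 113.1 mm².
Per-bolt allowable strength R_n/Ω = 372 × 113.1 × 2 / 1000 / 2 = 42.07 kN.
n ≥ 307 / 42.07 = 7.297 → use 8 bolts.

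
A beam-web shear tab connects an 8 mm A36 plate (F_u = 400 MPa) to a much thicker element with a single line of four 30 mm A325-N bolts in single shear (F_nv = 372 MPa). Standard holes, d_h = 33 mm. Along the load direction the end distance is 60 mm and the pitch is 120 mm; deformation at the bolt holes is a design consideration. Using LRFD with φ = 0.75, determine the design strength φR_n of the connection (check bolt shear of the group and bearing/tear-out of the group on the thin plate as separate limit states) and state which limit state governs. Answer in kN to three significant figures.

Bolt shear: A_b = π·30²/4 = 706.9 mm²; R_n = 372 × 706.9 × 4 × 1 / 1000 = 1052 kN → 0.75 × 1052 = 789 kN.
Bearing (1.2 l_c t F_u ≤ 2.4 d t F_u): upper limit = 2.4·30·8·400 / 1000 = 230.4 kN.
  Edge l_c = 60 − 33/2 = 43.5 → r_n = 167 kN; interior l_c = 120 − 33 = 87 → r_n = 230.4 kN.
  R_n,bearing = 1·167 + 3·230.4 = 858.2 kN → 0.75 × 858.2 = 644 kN.
Bearing governs: 644 kN.

644 kN (bearing governs)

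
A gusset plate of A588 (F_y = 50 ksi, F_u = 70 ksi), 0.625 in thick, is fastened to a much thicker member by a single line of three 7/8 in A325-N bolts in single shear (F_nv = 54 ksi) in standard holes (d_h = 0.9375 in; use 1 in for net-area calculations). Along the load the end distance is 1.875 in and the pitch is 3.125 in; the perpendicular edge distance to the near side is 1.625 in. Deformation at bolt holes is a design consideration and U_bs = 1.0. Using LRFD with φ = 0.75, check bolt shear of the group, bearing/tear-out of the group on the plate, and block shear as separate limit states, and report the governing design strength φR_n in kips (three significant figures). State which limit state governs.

73.1 kips (bolt shear governs)

Bolt shear: A_b = π·0.875²/4 = 0.6013 in²; R_n = 54 × 0.6013 × 3 × 1 = 97.41 kips → 0.75 × 97.41 = 73.1 kips.
Bearing: edge l_c = 1.406, r_n = 73.83 kips; interior l_c = 2.188, r_n = 91.88 kips; R_n = 73.83 + 2·91.88 = 257.6 kips → 193 kips.
Block shear: A_gv = 5.078, A_nv = 3.516, A_nt = 0.7031 in²; R_n = min(0.6F_uA_nv, 0.6F_yA_gv) + U_bs·F_u·A_nt = 196.9 kips → 148 kips.
Bolt shear governs: 73.1 kips.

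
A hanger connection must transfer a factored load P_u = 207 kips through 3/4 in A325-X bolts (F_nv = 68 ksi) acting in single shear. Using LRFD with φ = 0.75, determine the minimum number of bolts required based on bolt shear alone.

A_b = π·0.75²/4 = 0.4418 in².
Per-bolt design strength φR_n = 0.75 × 68 × 0.4418 × 1 = 22.53 kips.
n ≥ 207 / 22.53 = 9.187 → use 10 bolts.

10 bolts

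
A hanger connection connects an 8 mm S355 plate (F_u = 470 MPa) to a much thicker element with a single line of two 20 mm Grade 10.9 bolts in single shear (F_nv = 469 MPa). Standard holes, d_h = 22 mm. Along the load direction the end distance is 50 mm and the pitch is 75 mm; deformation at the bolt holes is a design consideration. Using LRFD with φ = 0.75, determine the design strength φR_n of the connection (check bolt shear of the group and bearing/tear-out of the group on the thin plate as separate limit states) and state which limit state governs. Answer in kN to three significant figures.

221 kN (bolt shear governs)

Bolt shear: A_b = π·20²/4 = 314.2 mm²; R_n = 469 × 314.2 × 2 × 1 / 1000 = 294.7 kN → 0.75 × 294.7 = 221 kN.
Bearing (1.2 l_c t F_u ≤ 2.4 d t F_u): upper limit = 2.4·20·8·470 / 1000 = 180.5 kN.
  Edge l_c = 50 − 22/2 = 39 → r_n = 176 kN; interior l_c = 75 − 22 = 53 → r_n = 180.5 kN.
  R_n,bearing = 1·176 + 1·180.5 = 356.4 kN → 0.75 × 356.4 = 267 kN.
Bolt shear governs: 221 kN.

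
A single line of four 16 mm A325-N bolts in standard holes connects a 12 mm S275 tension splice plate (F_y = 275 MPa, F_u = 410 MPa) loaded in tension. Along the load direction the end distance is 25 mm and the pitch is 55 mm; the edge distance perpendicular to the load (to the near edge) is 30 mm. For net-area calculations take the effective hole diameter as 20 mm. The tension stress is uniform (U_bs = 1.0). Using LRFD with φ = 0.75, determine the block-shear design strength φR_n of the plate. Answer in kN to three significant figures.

Shear plane L_v = 25 + 3·55 = 190 mm; A_gv = 190 × 12 = 2280 mm².
A_nv = (190 − 3.5·20) × 12 = 1440 mm².
A_nt = (30 − 0.5·20) × 12 = 240 mm².
0.6 F_u A_nv = 354.2 kN; 0.6 F_y A_gv = 376.2 kN → shear rupture governs the shear term.
R_n = 354.2 + 1.0 × 410 × 240 / 1000 = 452.6 kN.
Design strength φR_n = 0.75 × 452.6 = 339 kN.

339 kN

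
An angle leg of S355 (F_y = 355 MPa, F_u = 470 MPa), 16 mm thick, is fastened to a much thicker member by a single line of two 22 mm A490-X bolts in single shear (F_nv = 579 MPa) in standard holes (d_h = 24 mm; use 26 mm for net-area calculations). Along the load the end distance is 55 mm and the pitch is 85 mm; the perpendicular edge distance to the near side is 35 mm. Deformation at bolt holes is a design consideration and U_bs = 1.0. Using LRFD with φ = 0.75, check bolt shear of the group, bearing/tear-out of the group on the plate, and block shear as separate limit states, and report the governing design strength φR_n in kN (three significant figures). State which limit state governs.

Bolt shear: A_b = π·22²/4 = 380.1 mm²; R_n = 579 × 380.1 × 2 × 1 / 1000 = 440.2 kN → 0.75 × 440.2 = 330 kN.
Bearing: edge l_c = 43, r_n = 388 kN; interior l_c = 61, r_n = 397.1 kN; R_n = 388 + 1·397.1 = 785.1 kN → 589 kN.
Block shear: A_gv = 2240, A_nv = 1616, A_nt = 352 mm²; R_n = min(0.6F_uA_nv, 0.6F_yA_gv) + U_bs·F_u·A_nt = 621.2 kN → 466 kN.
Bolt shear governs: 330 kN.

330 kN (bolt shear governs)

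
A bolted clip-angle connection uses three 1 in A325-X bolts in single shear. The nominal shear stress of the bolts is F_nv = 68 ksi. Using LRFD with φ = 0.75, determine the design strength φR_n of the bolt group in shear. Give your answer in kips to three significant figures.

A_b = π × 1² / 4 = 0.7854 in².
R_n = F_nv · A_b · n · n_s = 68 × 0.7854 × 3 × 1 = 160.2 kips.
Design strength φR_n = 0.75 × 160.2 = 120 kips.

120 kips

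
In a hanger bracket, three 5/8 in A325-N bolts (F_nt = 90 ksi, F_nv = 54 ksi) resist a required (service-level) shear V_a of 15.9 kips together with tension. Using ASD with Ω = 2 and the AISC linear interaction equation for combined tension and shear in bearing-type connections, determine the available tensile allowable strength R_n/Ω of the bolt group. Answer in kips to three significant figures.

27.3 kips

A_b = π·0.625²/4 = 0.3068 in²; f_rv = 15.9 / (3 × 0.3068) = 17.28 ksi.
F'_nt = 1.3 F_nt − (Ω F_nt / F_nv) f_rv = 1.3·90 − (2·90/54)·17.28 = 59.42 ksi, capped at F_nt → F'_nt = 59.42 ksi.
R_n = F'_nt · A_b · n = 59.42 × 0.3068 × 3 = 54.69 kips.
Allowable strength R_n/Ω = 54.69 / 2 = 27.3 kips.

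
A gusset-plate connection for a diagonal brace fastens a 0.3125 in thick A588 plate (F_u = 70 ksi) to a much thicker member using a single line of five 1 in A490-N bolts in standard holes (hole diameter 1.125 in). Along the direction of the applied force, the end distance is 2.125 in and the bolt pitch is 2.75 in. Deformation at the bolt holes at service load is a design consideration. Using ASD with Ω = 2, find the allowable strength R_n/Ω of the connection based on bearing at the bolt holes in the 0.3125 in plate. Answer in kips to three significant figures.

Per bolt r_n = 1.2 l_c t F_u ≤ 2.4 d t F_u; upper limit = 2.4 × 1 × 0.3125 × 70 = 52.5 kips.
Edge bolt: l_c = 2.125 − 1.125/2 = 1.562 in → 1.2 × 1.562 × 0.3125 × 70 = 41.02 → r_n = 41.02 kips.
Interior bolts: l_c = 2.75 − 1.125 = 1.625 in → 1.2 × 1.625 × 0.3125 × 70 = 42.66 → r_n = 42.66 kips.
R_n = 1 × 41.02 + 4 × 42.66 = 211.6 kips.
Allowable strength R_n/Ω = 211.6 / 2 = 106 kips.

106 kips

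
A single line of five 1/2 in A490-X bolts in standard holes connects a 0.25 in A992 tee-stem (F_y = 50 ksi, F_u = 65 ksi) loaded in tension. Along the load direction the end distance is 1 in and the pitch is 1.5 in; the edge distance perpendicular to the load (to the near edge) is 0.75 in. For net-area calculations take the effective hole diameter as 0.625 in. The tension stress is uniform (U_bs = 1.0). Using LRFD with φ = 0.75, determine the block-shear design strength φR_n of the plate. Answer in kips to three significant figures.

36 kips

Shear plane L_v = 1 + 4·1.5 = 7 in; A_gv = 7 × 0.25 = 1.75 in².
A_nv = (7 − 4.5·0.625) × 0.25 = 1.047 in².
A_nt = (0.75 − 0.5·0.625) × 0.25 = 0.1094 in².
0.6 F_u A_nv = 40.83 kips; 0.6 F_y A_gv = 52.5 kips → shear rupture governs the shear term.
R_n = 40.83 + 1.0 × 65 × 0.1094 = 47.94 kips.
Design strength φR_n = 0.75 × 47.94 = 36 kips.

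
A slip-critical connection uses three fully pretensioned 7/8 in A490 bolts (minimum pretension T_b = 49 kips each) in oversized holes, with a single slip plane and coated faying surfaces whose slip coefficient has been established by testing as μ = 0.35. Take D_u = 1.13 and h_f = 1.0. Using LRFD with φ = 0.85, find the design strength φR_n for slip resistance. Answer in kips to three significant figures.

49.4 kips

R_n = μ · D_u · h_f · T_b · n_s · n_b = 0.35 × 1.13 × 1.0 × 49 × 1 × 3 = 58.14 kips.
Design strength φR_n = 0.85 × 58.14 = 49.4 kips.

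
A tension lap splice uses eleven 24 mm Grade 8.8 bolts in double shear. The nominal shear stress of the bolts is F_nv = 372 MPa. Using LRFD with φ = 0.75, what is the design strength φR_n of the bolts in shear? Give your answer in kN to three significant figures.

A_b = π × 24² / 4 = 452.4 mm².
R_n = F_nv · A_b · n · n_s = 372 × 452.4 × 11 × 2 / 1000 = 3702 kN.
Design strength φR_n = 0.75 × 3702 = 2780 kN.

2780 kN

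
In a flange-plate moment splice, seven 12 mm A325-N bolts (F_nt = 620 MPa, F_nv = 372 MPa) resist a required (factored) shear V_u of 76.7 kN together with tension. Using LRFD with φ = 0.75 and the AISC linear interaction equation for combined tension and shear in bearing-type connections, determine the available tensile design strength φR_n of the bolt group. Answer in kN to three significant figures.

A_b = π·12²/4 = 113.1 mm²; f_rv = 76.7 × 1000 / (7 × 113.1) = 96.88 MPa.
F'_nt = 1.3 F_nt − (F_nt / φF_nv) f_rv = 1.3·620 − (620/(0.75·372))·96.88 = 590.7 MPa, capped at F_nt → F'_nt = 590.7 MPa.
R_n = F'_nt · A_b · n = 590.7 × 113.1 × 7 / 1000 = 467.7 kN.
Design strength φR_n = 0.75 × 467.7 = 351 kN.

351 kN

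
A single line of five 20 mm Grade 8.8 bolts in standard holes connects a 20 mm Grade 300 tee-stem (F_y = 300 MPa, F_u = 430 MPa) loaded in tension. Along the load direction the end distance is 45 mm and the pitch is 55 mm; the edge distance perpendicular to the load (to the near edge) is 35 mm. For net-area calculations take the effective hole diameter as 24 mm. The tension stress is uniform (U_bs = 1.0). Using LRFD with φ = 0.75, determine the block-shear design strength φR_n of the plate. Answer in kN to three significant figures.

756 kN

Shear plane L_v = 45 + 4·55 = 265 mm; A_gv = 265 × 20 = 5300 mm².
A_nv = (265 − 4.5·24) × 20 = 3140 mm².
A_nt = (35 − 0.5·24) × 20 = 460 mm².
0.6 F_u A_nv = 810.1 kN; 0.6 F_y A_gv = 954 kN → shear rupture governs the shear term.
R_n = 810.1 + 1.0 × 430 × 460 / 1000 = 1008 kN.
Design strength φR_n = 0.75 × 1008 = 756 kN.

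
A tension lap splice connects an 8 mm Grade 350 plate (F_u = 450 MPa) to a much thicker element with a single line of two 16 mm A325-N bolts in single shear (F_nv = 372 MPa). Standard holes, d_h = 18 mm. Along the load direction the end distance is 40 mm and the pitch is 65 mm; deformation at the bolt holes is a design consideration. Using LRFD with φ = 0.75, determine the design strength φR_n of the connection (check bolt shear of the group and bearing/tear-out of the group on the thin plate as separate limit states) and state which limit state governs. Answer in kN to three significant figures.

Bolt shear: A_b = π·16²/4 = 201.1 mm²; R_n = 372 × 201.1 × 2 × 1 / 1000 = 149.6 kN → 0.75 × 149.6 = 112 kN.
Bearing (1.2 l_c t F_u ≤ 2.4 d t F_u): upper limit = 2.4·16·8·450 / 1000 = 138.2 kN.
  Edge l_c = 40 − 18/2 = 31 → r_n = 133.9 kN; interior l_c = 65 − 18 = 47 → r_n = 138.2 kN.
  R_n,bearing = 1·133.9 + 1·138.2 = 272.2 kN → 0.75 × 272.2 = 204 kN.
Bolt shear governs: 112 kN.

112 kN (bolt shear governs)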